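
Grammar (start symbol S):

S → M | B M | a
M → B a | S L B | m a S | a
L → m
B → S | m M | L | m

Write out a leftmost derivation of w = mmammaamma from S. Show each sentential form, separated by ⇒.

S ⇒ BM ⇒ LM ⇒ mM ⇒ mmaS ⇒ mmaBM ⇒ mmamMM ⇒ mmamSLBM ⇒ mmamBMLBM ⇒ mmammMMLBM ⇒ mmammaMLBM ⇒ mmammaaLBM ⇒ mmammaamBM ⇒ mmammaammM ⇒ mmammaamma

S ⇒ BM   [S → B M]
BM ⇒ LM   [B → L]
LM ⇒ mM   [L → m]
mM ⇒ mmaS   [M → m a S]
mmaS ⇒ mmaBM   [S → B M]
mmaBM ⇒ mmamMM   [B → m M]
mmamMM ⇒ mmamSLBM   [M → S L B]
mmamSLBM ⇒ mmamBMLBM   [S → B M]
mmamBMLBM ⇒ mmammMMLBM   [B → m M]
mmammMMLBM ⇒ mmammaMLBM   [M → a]
mmammaMLBM ⇒ mmammaaLBM   [M → a]
mmammaaLBM ⇒ mmammaamBM   [L → m]
mmammaamBM ⇒ mmammaammM   [B → m]
mmammaammM ⇒ mmammaamma   [M → a]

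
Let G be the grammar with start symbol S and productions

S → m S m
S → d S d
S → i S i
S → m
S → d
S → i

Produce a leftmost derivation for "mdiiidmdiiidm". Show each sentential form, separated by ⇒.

S ⇒ mSm   [S → m S m]
mSm ⇒ mdSdm   [S → d S d]
mdSdm ⇒ mdiSidm   [S → i S i]
mdiSidm ⇒ mdiiSiidm   [S → i S i]
mdiiSiidm ⇒ mdiiiSiiidm   [S → i S i]
mdiiiSiiidm ⇒ mdiiidSdiiidm   [S → d S d]
mdiiidSdiiidm ⇒ mdiiidmdiiidm   [S → m]

S ⇒ mSm ⇒ mdSdm ⇒ mdiSidm ⇒ mdiiSiidm ⇒ mdiiiSiiidm ⇒ mdiiidSdiiidm ⇒ mdiiidmdiiidm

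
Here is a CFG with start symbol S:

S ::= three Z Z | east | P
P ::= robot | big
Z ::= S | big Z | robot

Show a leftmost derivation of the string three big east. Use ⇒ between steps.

S ⇒ three Z Z ⇒ three S Z ⇒ three P Z ⇒ three big Z ⇒ three big S ⇒ three big east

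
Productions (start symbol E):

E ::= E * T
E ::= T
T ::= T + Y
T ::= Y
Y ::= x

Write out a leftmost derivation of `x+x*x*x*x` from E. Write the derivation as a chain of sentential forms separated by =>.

E => E*T => E*T*T => E*T*T*T => T*T*T*T => T+Y*T*T*T => Y+Y*T*T*T => x+Y*T*T*T => x+x*T*T*T => x+x*Y*T*T => x+x*x*T*T => x+x*x*Y*T => x+x*x*x*T => x+x*x*x*Y => x+x*x*x*x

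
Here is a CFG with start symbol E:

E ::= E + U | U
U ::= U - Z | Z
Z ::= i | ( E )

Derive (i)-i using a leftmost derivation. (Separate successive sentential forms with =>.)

E => U => U-Z => Z-Z => (E)-Z => (U)-Z => (Z)-Z => (i)-Z => (i)-i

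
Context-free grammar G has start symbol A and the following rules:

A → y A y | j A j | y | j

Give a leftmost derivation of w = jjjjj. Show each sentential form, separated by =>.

A => jAj   [A → j A j]
jAj => jjAjj   [A → j A j]
jjAjj => jjjjj   [A → j]

A=>jAj=>jjAjj=>jjjjj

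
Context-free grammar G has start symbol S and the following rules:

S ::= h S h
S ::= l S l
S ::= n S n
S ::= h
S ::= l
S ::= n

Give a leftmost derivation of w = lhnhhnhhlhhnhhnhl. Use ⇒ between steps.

S ⇒ lSl ⇒ lhShl ⇒ lhnSnhl ⇒ lhnhShnhl ⇒ lhnhhShhnhl ⇒ lhnhhnSnhhnhl ⇒ lhnhhnhShnhhnhl ⇒ lhnhhnhhShhnhhnhl ⇒ lhnhhnhhlhhnhhnhl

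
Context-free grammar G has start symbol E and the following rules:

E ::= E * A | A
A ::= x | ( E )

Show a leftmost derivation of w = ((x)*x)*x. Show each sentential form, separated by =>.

E => E*A   [E ::= E * A]
E*A => A*A   [E ::= A]
A*A => (E)*A   [A ::= ( E )]
(E)*A => (E*A)*A   [E ::= E * A]
(E*A)*A => (A*A)*A   [E ::= A]
(A*A)*A => ((E)*A)*A   [A ::= ( E )]
((E)*A)*A => ((A)*A)*A   [E ::= A]
((A)*A)*A => ((x)*A)*A   [A ::= x]
((x)*A)*A => ((x)*x)*A   [A ::= x]
((x)*x)*A => ((x)*x)*x   [A ::= x]

E => E*A => A*A => (E)*A => (E*A)*A => (A*A)*A => ((E)*A)*A => ((A)*A)*A => ((x)*A)*A => ((x)*x)*A => ((x)*x)*x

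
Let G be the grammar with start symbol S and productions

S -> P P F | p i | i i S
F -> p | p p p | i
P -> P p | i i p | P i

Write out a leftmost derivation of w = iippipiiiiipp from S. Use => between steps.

S=>PPF=>PiPF=>PiiPF=>PiiiPF=>PpiiiPF=>PipiiiPF=>PpipiiiPF=>iippipiiiPF=>iippipiiiiipF=>iippipiiiiipp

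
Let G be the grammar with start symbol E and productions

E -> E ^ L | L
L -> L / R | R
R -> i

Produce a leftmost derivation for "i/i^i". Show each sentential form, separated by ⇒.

E ⇒ E^L   [E -> E ^ L]
E^L ⇒ L^L   [E -> L]
L^L ⇒ L/R^L   [L -> L / R]
L/R^L ⇒ R/R^L   [L -> R]
R/R^L ⇒ i/R^L   [R -> i]
i/R^L ⇒ i/i^L   [R -> i]
i/i^L ⇒ i/i^R   [L -> R]
i/i^R ⇒ i/i^i   [R -> i]

E⇒E^L⇒L^L⇒L/R^L⇒R/R^L⇒i/R^L⇒i/i^L⇒i/i^R⇒i/i^i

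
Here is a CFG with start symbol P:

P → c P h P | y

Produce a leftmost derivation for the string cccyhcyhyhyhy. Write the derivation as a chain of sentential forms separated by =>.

P => cPhP => ccPhPhP => cccPhPhPhP => cccyhPhPhP => cccyhcPhPhPhP => cccyhcyhPhPhP => cccyhcyhyhPhP => cccyhcyhyhyhP => cccyhcyhyhyhy

P => cPhP   [P → c P h P]
cPhP => ccPhPhP   [P → c P h P]
ccPhPhP => cccPhPhPhP   [P → c P h P]
cccPhPhPhP => cccyhPhPhP   [P → y]
cccyhPhPhP => cccyhcPhPhPhP   [P → c P h P]
cccyhcPhPhPhP => cccyhcyhPhPhP   [P → y]
cccyhcyhPhPhP => cccyhcyhyhPhP   [P → y]
cccyhcyhyhPhP => cccyhcyhyhyhP   [P → y]
cccyhcyhyhyhP => cccyhcyhyhyhy   [P → y]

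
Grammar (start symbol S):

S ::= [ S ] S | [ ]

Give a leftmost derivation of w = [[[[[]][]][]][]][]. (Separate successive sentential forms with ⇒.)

S⇒[S]S⇒[[S]S]S⇒[[[S]S]S]S⇒[[[[S]S]S]S]S⇒[[[[[]]S]S]S]S⇒[[[[[]][]]S]S]S⇒[[[[[]][]][]]S]S⇒[[[[[]][]][]][]]S⇒[[[[[]][]][]][]][]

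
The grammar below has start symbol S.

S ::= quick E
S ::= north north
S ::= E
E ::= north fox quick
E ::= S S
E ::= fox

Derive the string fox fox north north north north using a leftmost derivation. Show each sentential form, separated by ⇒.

S ⇒ E   [S ::= E]
E ⇒ S S   [E ::= S S]
S S ⇒ E S   [S ::= E]
E S ⇒ S S S   [E ::= S S]
S S S ⇒ E S S   [S ::= E]
E S S ⇒ fox S S   [E ::= fox]
fox S S ⇒ fox E S   [S ::= E]
fox E S ⇒ fox S S S   [E ::= S S]
fox S S S ⇒ fox E S S   [S ::= E]
fox E S S ⇒ fox fox S S   [E ::= fox]
fox fox S S ⇒ fox fox north north S   [S ::= north north]
fox fox north north S ⇒ fox fox north north north north   [S ::= north north]

S ⇒ E ⇒ S S ⇒ E S ⇒ S S S ⇒ E S S ⇒ fox S S ⇒ fox E S ⇒ fox S S S ⇒ fox E S S ⇒ fox fox S S ⇒ fox fox north north S ⇒ fox fox north north north north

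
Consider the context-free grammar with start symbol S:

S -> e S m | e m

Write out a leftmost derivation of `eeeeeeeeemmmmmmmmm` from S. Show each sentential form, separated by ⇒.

S⇒eSm⇒eeSmm⇒eeeSmmm⇒eeeeSmmmm⇒eeeeeSmmmmm⇒eeeeeeSmmmmmm⇒eeeeeeeSmmmmmmm⇒eeeeeeeeSmmmmmmmm⇒eeeeeeeeemmmmmmmmm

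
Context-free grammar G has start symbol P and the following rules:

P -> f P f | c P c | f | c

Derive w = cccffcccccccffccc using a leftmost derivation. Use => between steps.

P => cPc   [P -> c P c]
cPc => ccPcc   [P -> c P c]
ccPcc => cccPccc   [P -> c P c]
cccPccc => cccfPfccc   [P -> f P f]
cccfPfccc => cccffPffccc   [P -> f P f]
cccffPffccc => cccffcPcffccc   [P -> c P c]
cccffcPcffccc => cccffccPccffccc   [P -> c P c]
cccffccPccffccc => cccffcccPcccffccc   [P -> c P c]
cccffcccPcccffccc => cccffcccccccffccc   [P -> c]

P => cPc => ccPcc => cccPccc => cccfPfccc => cccffPffccc => cccffcPcffccc => cccffccPccffccc => cccffcccPcccffccc => cccffcccccccffccc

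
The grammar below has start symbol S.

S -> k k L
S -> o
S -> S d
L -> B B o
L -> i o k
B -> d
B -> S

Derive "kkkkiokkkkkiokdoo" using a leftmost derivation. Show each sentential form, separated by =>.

S => kkL   [S -> k k L]
kkL => kkBBo   [L -> B B o]
kkBBo => kkSBo   [B -> S]
kkSBo => kkkkLBo   [S -> k k L]
kkkkLBo => kkkkiokBo   [L -> i o k]
kkkkiokBo => kkkkiokSo   [B -> S]
kkkkiokSo => kkkkiokkkLo   [S -> k k L]
kkkkiokkkLo => kkkkiokkkBBoo   [L -> B B o]
kkkkiokkkBBoo => kkkkiokkkSBoo   [B -> S]
kkkkiokkkSBoo => kkkkiokkkkkLBoo   [S -> k k L]
kkkkiokkkkkLBoo => kkkkiokkkkkiokBoo   [L -> i o k]
kkkkiokkkkkiokBoo => kkkkiokkkkkiokdoo   [B -> d]

S => kkL => kkBBo => kkSBo => kkkkLBo => kkkkiokBo => kkkkiokSo => kkkkiokkkLo => kkkkiokkkBBoo => kkkkiokkkSBoo => kkkkiokkkkkLBoo => kkkkiokkkkkiokBoo => kkkkiokkkkkiokdoo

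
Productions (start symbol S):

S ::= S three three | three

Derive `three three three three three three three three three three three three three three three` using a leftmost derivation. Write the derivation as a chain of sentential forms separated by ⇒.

S ⇒ S three three   [S ::= S three three]
S three three ⇒ S three three three three   [S ::= S three three]
S three three three three ⇒ S three three three three three three   [S ::= S three three]
S three three three three three three ⇒ S three three three three three three three three   [S ::= S three three]
S three three three three three three three three ⇒ S three three three three three three three three three three   [S ::= S three three]
S three three three three three three three three three three ⇒ S three three three three three three three three three three three three   [S ::= S three three]
S three three three three three three three three three three three three ⇒ S three three three three three three three three three three three three three three   [S ::= S three three]
S three three three three three three three three three three three three three three ⇒ three three three three three three three three three three three three three three three   [S ::= three]

S ⇒ S three three ⇒ S three three three three ⇒ S three three three three three three ⇒ S three three three three three three three three ⇒ S three three three three three three three three three three ⇒ S three three three three three three three three three three three three ⇒ S three three three three three three three three three three three three three three ⇒ three three three three three three three three three three three three three three three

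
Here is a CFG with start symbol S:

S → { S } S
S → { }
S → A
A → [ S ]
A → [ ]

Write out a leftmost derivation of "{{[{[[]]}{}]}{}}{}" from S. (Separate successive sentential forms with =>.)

S => {S}S => {{S}S}S => {{A}S}S => {{[S]}S}S => {{[{S}S]}S}S => {{[{A}S]}S}S => {{[{[S]}S]}S}S => {{[{[A]}S]}S}S => {{[{[[]]}S]}S}S => {{[{[[]]}{}]}S}S => {{[{[[]]}{}]}{}}S => {{[{[[]]}{}]}{}}{}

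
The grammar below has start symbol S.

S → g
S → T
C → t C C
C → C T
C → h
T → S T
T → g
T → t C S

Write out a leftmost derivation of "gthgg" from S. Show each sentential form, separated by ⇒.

S ⇒ T   [S → T]
T ⇒ ST   [T → S T]
ST ⇒ TT   [S → T]
TT ⇒ gT   [T → g]
gT ⇒ gST   [T → S T]
gST ⇒ gTT   [S → T]
gTT ⇒ gtCST   [T → t C S]
gtCST ⇒ gthST   [C → h]
gthST ⇒ gthgT   [S → g]
gthgT ⇒ gthgg   [T → g]

S ⇒ T ⇒ ST ⇒ TT ⇒ gT ⇒ gST ⇒ gTT ⇒ gtCST ⇒ gthST ⇒ gthgT ⇒ gthgg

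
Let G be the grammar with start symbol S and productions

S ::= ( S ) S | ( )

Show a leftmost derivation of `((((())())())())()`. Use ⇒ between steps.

S ⇒ (S)S ⇒ ((S)S)S ⇒ (((S)S)S)S ⇒ ((((S)S)S)S)S ⇒ ((((())S)S)S)S ⇒ ((((())())S)S)S ⇒ ((((())())())S)S ⇒ ((((())())())())S ⇒ ((((())())())())()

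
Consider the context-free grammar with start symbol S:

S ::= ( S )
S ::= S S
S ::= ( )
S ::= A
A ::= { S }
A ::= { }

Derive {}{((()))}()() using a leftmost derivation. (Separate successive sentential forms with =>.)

S => SS => SSS => ASS => {}SS => {}AS => {}{S}S => {}{(S)}S => {}{((S))}S => {}{((()))}S => {}{((()))}SS => {}{((()))}()S => {}{((()))}()()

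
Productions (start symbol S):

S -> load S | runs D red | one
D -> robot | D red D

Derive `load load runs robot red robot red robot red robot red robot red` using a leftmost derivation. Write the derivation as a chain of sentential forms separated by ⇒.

S ⇒ load S   [S -> load S]
load S ⇒ load load S   [S -> load S]
load load S ⇒ load load runs D red   [S -> runs D red]
load load runs D red ⇒ load load runs D red D red   [D -> D red D]
load load runs D red D red ⇒ load load runs D red D red D red   [D -> D red D]
load load runs D red D red D red ⇒ load load runs D red D red D red D red   [D -> D red D]
load load runs D red D red D red D red ⇒ load load runs D red D red D red D red D red   [D -> D red D]
load load runs D red D red D red D red D red ⇒ load load runs robot red D red D red D red D red   [D -> robot]
load load runs robot red D red D red D red D red ⇒ load load runs robot red robot red D red D red D red   [D -> robot]
load load runs robot red robot red D red D red D red ⇒ load load runs robot red robot red robot red D red D red   [D -> robot]
load load runs robot red robot red robot red D red D red ⇒ load load runs robot red robot red robot red robot red D red   [D -> robot]
load load runs robot red robot red robot red robot red D red ⇒ load load runs robot red robot red robot red robot red robot red   [D -> robot]

S ⇒ load S ⇒ load load S ⇒ load load runs D red ⇒ load load runs D red D red ⇒ load load runs D red D red D red ⇒ load load runs D red D red D red D red ⇒ load load runs D red D red D red D red D red ⇒ load load runs robot red D red D red D red D red ⇒ load load runs robot red robot red D red D red D red ⇒ load load runs robot red robot red robot red D red D red ⇒ load load runs robot red robot red robot red robot red D red ⇒ load load runs robot red robot red robot red robot red robot red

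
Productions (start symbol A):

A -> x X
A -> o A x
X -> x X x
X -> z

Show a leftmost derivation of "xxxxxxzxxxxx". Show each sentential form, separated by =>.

A => xX => xxXx => xxxXxx => xxxxXxxx => xxxxxXxxxx => xxxxxxXxxxxx => xxxxxxzxxxxx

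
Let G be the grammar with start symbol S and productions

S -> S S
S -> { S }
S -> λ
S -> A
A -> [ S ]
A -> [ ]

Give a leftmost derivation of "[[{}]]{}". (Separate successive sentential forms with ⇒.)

S ⇒ SS   [S -> S S]
SS ⇒ AS   [S -> A]
AS ⇒ [S]S   [A -> [ S ]]
[S]S ⇒ [A]S   [S -> A]
[A]S ⇒ [[S]]S   [A -> [ S ]]
[[S]]S ⇒ [[{S}]]S   [S -> { S }]
[[{S}]]S ⇒ [[{}]]S   [S -> λ]
[[{}]]S ⇒ [[{}]]{S}   [S -> { S }]
[[{}]]{S} ⇒ [[{}]]{}   [S -> λ]

S⇒SS⇒AS⇒[S]S⇒[A]S⇒[[S]]S⇒[[{S}]]S⇒[[{}]]S⇒[[{}]]{S}⇒[[{}]]{}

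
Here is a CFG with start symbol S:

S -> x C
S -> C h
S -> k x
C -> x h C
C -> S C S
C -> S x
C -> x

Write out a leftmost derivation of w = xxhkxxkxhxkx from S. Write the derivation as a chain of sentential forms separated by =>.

S=>xC=>xSCS=>xChCS=>xxhChCS=>xxhSCShCS=>xxhkxCShCS=>xxhkxxShCS=>xxhkxxkxhCS=>xxhkxxkxhxS=>xxhkxxkxhxkx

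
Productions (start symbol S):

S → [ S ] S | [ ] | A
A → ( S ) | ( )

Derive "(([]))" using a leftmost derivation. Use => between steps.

S => A   [S → A]
A => (S)   [A → ( S )]
(S) => (A)   [S → A]
(A) => ((S))   [A → ( S )]
((S)) => (([]))   [S → [ ]]

S => A => (S) => (A) => ((S)) => (([]))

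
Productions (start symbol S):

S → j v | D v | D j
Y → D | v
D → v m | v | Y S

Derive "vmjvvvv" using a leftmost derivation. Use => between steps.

S => Dv   [S → D v]
Dv => YSv   [D → Y S]
YSv => DSv   [Y → D]
DSv => YSSv   [D → Y S]
YSSv => DSSv   [Y → D]
DSSv => vmSSv   [D → v m]
vmSSv => vmjvSv   [S → j v]
vmjvSv => vmjvDvv   [S → D v]
vmjvDvv => vmjvvvv   [D → v]

S=>Dv=>YSv=>DSv=>YSSv=>DSSv=>vmSSv=>vmjvSv=>vmjvDvv=>vmjvvvv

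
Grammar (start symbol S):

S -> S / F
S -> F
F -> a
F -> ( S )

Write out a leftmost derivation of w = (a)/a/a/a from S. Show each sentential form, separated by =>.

S => S/F => S/F/F => S/F/F/F => F/F/F/F => (S)/F/F/F => (F)/F/F/F => (a)/F/F/F => (a)/a/F/F => (a)/a/a/F => (a)/a/a/a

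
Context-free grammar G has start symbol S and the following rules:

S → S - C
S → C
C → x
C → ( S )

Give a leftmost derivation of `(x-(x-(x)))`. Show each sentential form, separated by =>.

S => C => (S) => (S-C) => (C-C) => (x-C) => (x-(S)) => (x-(S-C)) => (x-(C-C)) => (x-(x-C)) => (x-(x-(S))) => (x-(x-(C))) => (x-(x-(x)))

S => C   [S → C]
C => (S)   [C → ( S )]
(S) => (S-C)   [S → S - C]
(S-C) => (C-C)   [S → C]
(C-C) => (x-C)   [C → x]
(x-C) => (x-(S))   [C → ( S )]
(x-(S)) => (x-(S-C))   [S → S - C]
(x-(S-C)) => (x-(C-C))   [S → C]
(x-(C-C)) => (x-(x-C))   [C → x]
(x-(x-C)) => (x-(x-(S)))   [C → ( S )]
(x-(x-(S))) => (x-(x-(C)))   [S → C]
(x-(x-(C))) => (x-(x-(x)))   [C → x]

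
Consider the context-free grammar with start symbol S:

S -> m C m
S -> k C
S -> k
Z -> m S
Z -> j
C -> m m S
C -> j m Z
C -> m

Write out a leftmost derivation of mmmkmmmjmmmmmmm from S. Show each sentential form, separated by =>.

S => mCm => mmmSm => mmmkCm => mmmkmmSm => mmmkmmmCmm => mmmkmmmjmZmm => mmmkmmmjmmSmm => mmmkmmmjmmmCmmm => mmmkmmmjmmmmmmm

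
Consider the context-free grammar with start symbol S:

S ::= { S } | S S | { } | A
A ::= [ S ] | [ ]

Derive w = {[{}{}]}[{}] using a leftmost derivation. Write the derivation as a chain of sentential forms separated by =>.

S => SS => {S}S => {A}S => {[S]}S => {[SS]}S => {[{}S]}S => {[{}{}]}S => {[{}{}]}A => {[{}{}]}[S] => {[{}{}]}[{}]

S => SS   [S ::= S S]
SS => {S}S   [S ::= { S }]
{S}S => {A}S   [S ::= A]
{A}S => {[S]}S   [A ::= [ S ]]
{[S]}S => {[SS]}S   [S ::= S S]
{[SS]}S => {[{}S]}S   [S ::= { }]
{[{}S]}S => {[{}{}]}S   [S ::= { }]
{[{}{}]}S => {[{}{}]}A   [S ::= A]
{[{}{}]}A => {[{}{}]}[S]   [A ::= [ S ]]
{[{}{}]}[S] => {[{}{}]}[{}]   [S ::= { }]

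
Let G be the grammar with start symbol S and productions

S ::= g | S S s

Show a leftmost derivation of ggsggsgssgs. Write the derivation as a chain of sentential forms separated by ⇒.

S ⇒ SSs ⇒ SSsSs ⇒ SSsSsSs ⇒ gSsSsSs ⇒ ggsSsSs ⇒ ggsSSssSs ⇒ ggsSSsSssSs ⇒ ggsgSsSssSs ⇒ ggsggsSssSs ⇒ ggsggsgssSs ⇒ ggsggsgssgs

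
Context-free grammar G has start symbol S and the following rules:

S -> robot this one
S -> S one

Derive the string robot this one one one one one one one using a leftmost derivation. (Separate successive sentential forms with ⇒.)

S ⇒ S one ⇒ S one one ⇒ S one one one ⇒ S one one one one ⇒ S one one one one one ⇒ S one one one one one one ⇒ robot this one one one one one one one

S ⇒ S one   [S -> S one]
S one ⇒ S one one   [S -> S one]
S one one ⇒ S one one one   [S -> S one]
S one one one ⇒ S one one one one   [S -> S one]
S one one one one ⇒ S one one one one one   [S -> S one]
S one one one one one ⇒ S one one one one one one   [S -> S one]
S one one one one one one ⇒ robot this one one one one one one one   [S -> robot this one]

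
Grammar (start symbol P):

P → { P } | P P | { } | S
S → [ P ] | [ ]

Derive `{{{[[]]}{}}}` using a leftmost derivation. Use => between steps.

P=>{P}=>{{P}}=>{{PP}}=>{{{P}P}}=>{{{S}P}}=>{{{[P]}P}}=>{{{[S]}P}}=>{{{[[]]}P}}=>{{{[[]]}{}}}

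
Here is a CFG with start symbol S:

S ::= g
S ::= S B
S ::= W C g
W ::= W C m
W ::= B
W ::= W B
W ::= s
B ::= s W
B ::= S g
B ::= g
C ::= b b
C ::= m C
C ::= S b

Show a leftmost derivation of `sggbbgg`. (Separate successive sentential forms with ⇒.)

S ⇒ SB ⇒ WCgB ⇒ WBCgB ⇒ WBBCgB ⇒ sBBCgB ⇒ sgBCgB ⇒ sggCgB ⇒ sggbbgB ⇒ sggbbgg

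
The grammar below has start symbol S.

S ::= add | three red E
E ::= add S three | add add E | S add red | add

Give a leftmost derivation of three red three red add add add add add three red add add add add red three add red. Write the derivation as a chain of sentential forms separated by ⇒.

S ⇒ three red E ⇒ three red S add red ⇒ three red three red E add red ⇒ three red three red add add E add red ⇒ three red three red add add add add E add red ⇒ three red three red add add add add add S three add red ⇒ three red three red add add add add add three red E three add red ⇒ three red three red add add add add add three red add add E three add red ⇒ three red three red add add add add add three red add add S add red three add red ⇒ three red three red add add add add add three red add add add add red three add red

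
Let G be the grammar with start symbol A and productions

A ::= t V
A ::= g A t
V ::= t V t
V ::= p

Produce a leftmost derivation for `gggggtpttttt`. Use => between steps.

A => gAt => ggAtt => gggAttt => ggggAtttt => gggggAttttt => gggggtVttttt => gggggtpttttt

A => gAt   [A ::= g A t]
gAt => ggAtt   [A ::= g A t]
ggAtt => gggAttt   [A ::= g A t]
gggAttt => ggggAtttt   [A ::= g A t]
ggggAtttt => gggggAttttt   [A ::= g A t]
gggggAttttt => gggggtVttttt   [A ::= t V]
gggggtVttttt => gggggtpttttt   [V ::= p]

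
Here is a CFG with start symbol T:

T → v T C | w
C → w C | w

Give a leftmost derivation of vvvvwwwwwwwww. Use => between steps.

T => vTC => vvTCC => vvvTCCC => vvvvTCCCC => vvvvwCCCC => vvvvwwCCCC => vvvvwwwCCCC => vvvvwwwwCCCC => vvvvwwwwwCCC => vvvvwwwwwwCC => vvvvwwwwwwwC => vvvvwwwwwwwwC => vvvvwwwwwwwww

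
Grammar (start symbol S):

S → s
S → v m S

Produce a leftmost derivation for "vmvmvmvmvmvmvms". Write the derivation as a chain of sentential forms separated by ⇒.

S⇒vmS⇒vmvmS⇒vmvmvmS⇒vmvmvmvmS⇒vmvmvmvmvmS⇒vmvmvmvmvmvmS⇒vmvmvmvmvmvmvmS⇒vmvmvmvmvmvmvms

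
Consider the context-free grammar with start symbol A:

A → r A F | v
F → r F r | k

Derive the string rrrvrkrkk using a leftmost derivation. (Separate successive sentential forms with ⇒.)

A ⇒ rAF   [A → r A F]
rAF ⇒ rrAFF   [A → r A F]
rrAFF ⇒ rrrAFFF   [A → r A F]
rrrAFFF ⇒ rrrvFFF   [A → v]
rrrvFFF ⇒ rrrvrFrFF   [F → r F r]
rrrvrFrFF ⇒ rrrvrkrFF   [F → k]
rrrvrkrFF ⇒ rrrvrkrkF   [F → k]
rrrvrkrkF ⇒ rrrvrkrkk   [F → k]

A ⇒ rAF ⇒ rrAFF ⇒ rrrAFFF ⇒ rrrvFFF ⇒ rrrvrFrFF ⇒ rrrvrkrFF ⇒ rrrvrkrkF ⇒ rrrvrkrkk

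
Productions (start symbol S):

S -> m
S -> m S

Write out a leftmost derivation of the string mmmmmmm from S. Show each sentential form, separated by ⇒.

S ⇒ mS   [S -> m S]
mS ⇒ mmS   [S -> m S]
mmS ⇒ mmmS   [S -> m S]
mmmS ⇒ mmmmS   [S -> m S]
mmmmS ⇒ mmmmmS   [S -> m S]
mmmmmS ⇒ mmmmmmS   [S -> m S]
mmmmmmS ⇒ mmmmmmm   [S -> m]

S ⇒ mS ⇒ mmS ⇒ mmmS ⇒ mmmmS ⇒ mmmmmS ⇒ mmmmmmS ⇒ mmmmmmm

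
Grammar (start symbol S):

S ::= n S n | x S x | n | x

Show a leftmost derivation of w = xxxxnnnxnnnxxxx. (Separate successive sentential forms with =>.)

S => xSx => xxSxx => xxxSxxx => xxxxSxxxx => xxxxnSnxxxx => xxxxnnSnnxxxx => xxxxnnnSnnnxxxx => xxxxnnnxnnnxxxx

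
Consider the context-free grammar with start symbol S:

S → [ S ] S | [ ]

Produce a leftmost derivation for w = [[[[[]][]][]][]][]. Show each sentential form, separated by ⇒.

S ⇒ [S]S   [S → [ S ] S]
[S]S ⇒ [[S]S]S   [S → [ S ] S]
[[S]S]S ⇒ [[[S]S]S]S   [S → [ S ] S]
[[[S]S]S]S ⇒ [[[[S]S]S]S]S   [S → [ S ] S]
[[[[S]S]S]S]S ⇒ [[[[[]]S]S]S]S   [S → [ ]]
[[[[[]]S]S]S]S ⇒ [[[[[]][]]S]S]S   [S → [ ]]
[[[[[]][]]S]S]S ⇒ [[[[[]][]][]]S]S   [S → [ ]]
[[[[[]][]][]]S]S ⇒ [[[[[]][]][]][]]S   [S → [ ]]
[[[[[]][]][]][]]S ⇒ [[[[[]][]][]][]][]   [S → [ ]]

S⇒[S]S⇒[[S]S]S⇒[[[S]S]S]S⇒[[[[S]S]S]S]S⇒[[[[[]]S]S]S]S⇒[[[[[]][]]S]S]S⇒[[[[[]][]][]]S]S⇒[[[[[]][]][]][]]S⇒[[[[[]][]][]][]][]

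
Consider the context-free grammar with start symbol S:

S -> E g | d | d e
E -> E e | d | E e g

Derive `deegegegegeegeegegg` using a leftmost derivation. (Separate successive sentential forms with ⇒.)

S ⇒ Eg ⇒ Eegg ⇒ Eegegg ⇒ Eeegegg ⇒ Eegeegegg ⇒ Eeegeegegg ⇒ Eegeegeegegg ⇒ Eegegeegeegegg ⇒ Eegegegeegeegegg ⇒ Eegegegegeegeegegg ⇒ Eeegegegegeegeegegg ⇒ deegegegegeegeegegg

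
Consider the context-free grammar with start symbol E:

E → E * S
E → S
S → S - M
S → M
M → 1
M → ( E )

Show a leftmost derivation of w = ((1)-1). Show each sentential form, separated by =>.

E => S => M => (E) => (S) => (S-M) => (M-M) => ((E)-M) => ((S)-M) => ((M)-M) => ((1)-M) => ((1)-1)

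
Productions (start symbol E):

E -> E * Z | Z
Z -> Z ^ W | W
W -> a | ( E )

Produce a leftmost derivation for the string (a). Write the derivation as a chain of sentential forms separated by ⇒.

E⇒Z⇒W⇒(E)⇒(Z)⇒(W)⇒(a)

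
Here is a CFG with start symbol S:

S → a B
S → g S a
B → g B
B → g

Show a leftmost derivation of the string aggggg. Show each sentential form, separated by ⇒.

S ⇒ aB ⇒ agB ⇒ aggB ⇒ agggB ⇒ aggggB ⇒ aggggg

S ⇒ aB   [S → a B]
aB ⇒ agB   [B → g B]
agB ⇒ aggB   [B → g B]
aggB ⇒ agggB   [B → g B]
agggB ⇒ aggggB   [B → g B]
aggggB ⇒ aggggg   [B → g]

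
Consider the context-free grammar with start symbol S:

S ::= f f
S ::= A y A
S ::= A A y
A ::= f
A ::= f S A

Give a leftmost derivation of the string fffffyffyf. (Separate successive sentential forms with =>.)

S => AyA   [S ::= A y A]
AyA => fSAyA   [A ::= f S A]
fSAyA => fAyAAyA   [S ::= A y A]
fAyAAyA => ffSAyAAyA   [A ::= f S A]
ffSAyAAyA => ffffAyAAyA   [S ::= f f]
ffffAyAAyA => fffffyAAyA   [A ::= f]
fffffyAAyA => fffffyfAyA   [A ::= f]
fffffyfAyA => fffffyffyA   [A ::= f]
fffffyffyA => fffffyffyf   [A ::= f]

S => AyA => fSAyA => fAyAAyA => ffSAyAAyA => ffffAyAAyA => fffffyAAyA => fffffyfAyA => fffffyffyA => fffffyffyf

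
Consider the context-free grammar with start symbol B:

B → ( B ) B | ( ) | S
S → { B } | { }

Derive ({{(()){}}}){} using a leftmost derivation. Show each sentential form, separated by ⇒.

B⇒(B)B⇒(S)B⇒({B})B⇒({S})B⇒({{B}})B⇒({{(B)B}})B⇒({{(())B}})B⇒({{(())S}})B⇒({{(()){}}})B⇒({{(()){}}})S⇒({{(()){}}}){}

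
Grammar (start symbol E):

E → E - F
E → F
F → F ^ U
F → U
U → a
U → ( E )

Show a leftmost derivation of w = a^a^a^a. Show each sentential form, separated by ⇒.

E ⇒ F ⇒ F^U ⇒ F^U^U ⇒ F^U^U^U ⇒ U^U^U^U ⇒ a^U^U^U ⇒ a^a^U^U ⇒ a^a^a^U ⇒ a^a^a^a

E ⇒ F   [E → F]
F ⇒ F^U   [F → F ^ U]
F^U ⇒ F^U^U   [F → F ^ U]
F^U^U ⇒ F^U^U^U   [F → F ^ U]
F^U^U^U ⇒ U^U^U^U   [F → U]
U^U^U^U ⇒ a^U^U^U   [U → a]
a^U^U^U ⇒ a^a^U^U   [U → a]
a^a^U^U ⇒ a^a^a^U   [U → a]
a^a^a^U ⇒ a^a^a^a   [U → a]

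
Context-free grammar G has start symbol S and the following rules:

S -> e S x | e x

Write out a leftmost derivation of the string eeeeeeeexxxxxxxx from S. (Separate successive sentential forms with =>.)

S=>eSx=>eeSxx=>eeeSxxx=>eeeeSxxxx=>eeeeeSxxxxx=>eeeeeeSxxxxxx=>eeeeeeeSxxxxxxx=>eeeeeeeexxxxxxxx

S => eSx   [S -> e S x]
eSx => eeSxx   [S -> e S x]
eeSxx => eeeSxxx   [S -> e S x]
eeeSxxx => eeeeSxxxx   [S -> e S x]
eeeeSxxxx => eeeeeSxxxxx   [S -> e S x]
eeeeeSxxxxx => eeeeeeSxxxxxx   [S -> e S x]
eeeeeeSxxxxxx => eeeeeeeSxxxxxxx   [S -> e S x]
eeeeeeeSxxxxxxx => eeeeeeeexxxxxxxx   [S -> e x]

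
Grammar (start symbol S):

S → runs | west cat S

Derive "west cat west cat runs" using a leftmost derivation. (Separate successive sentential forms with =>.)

S => west cat S => west cat west cat S => west cat west cat runs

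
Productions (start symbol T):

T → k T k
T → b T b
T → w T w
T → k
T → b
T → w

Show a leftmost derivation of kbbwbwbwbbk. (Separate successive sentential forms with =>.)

T => kTk => kbTbk => kbbTbbk => kbbwTwbbk => kbbwbTbwbbk => kbbwbwbwbbk

T => kTk   [T → k T k]
kTk => kbTbk   [T → b T b]
kbTbk => kbbTbbk   [T → b T b]
kbbTbbk => kbbwTwbbk   [T → w T w]
kbbwTwbbk => kbbwbTbwbbk   [T → b T b]
kbbwbTbwbbk => kbbwbwbwbbk   [T → w]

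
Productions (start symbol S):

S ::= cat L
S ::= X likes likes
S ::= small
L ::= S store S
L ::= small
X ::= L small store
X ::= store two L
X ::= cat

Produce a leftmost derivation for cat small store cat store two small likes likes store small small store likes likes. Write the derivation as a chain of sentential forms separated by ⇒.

S ⇒ X likes likes ⇒ L small store likes likes ⇒ S store S small store likes likes ⇒ cat L store S small store likes likes ⇒ cat small store S small store likes likes ⇒ cat small store cat L small store likes likes ⇒ cat small store cat S store S small store likes likes ⇒ cat small store cat X likes likes store S small store likes likes ⇒ cat small store cat store two L likes likes store S small store likes likes ⇒ cat small store cat store two small likes likes store S small store likes likes ⇒ cat small store cat store two small likes likes store small small store likes likes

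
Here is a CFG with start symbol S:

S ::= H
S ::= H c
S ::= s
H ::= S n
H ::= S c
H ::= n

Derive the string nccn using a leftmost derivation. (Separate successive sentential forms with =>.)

S=>H=>Sn=>Hcn=>Sccn=>Hccn=>nccn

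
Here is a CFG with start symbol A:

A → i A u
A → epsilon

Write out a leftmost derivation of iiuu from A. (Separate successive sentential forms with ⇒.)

A ⇒ iAu   [A → i A u]
iAu ⇒ iiAuu   [A → i A u]
iiAuu ⇒ iiuu   [A → epsilon]

A⇒iAu⇒iiAuu⇒iiuu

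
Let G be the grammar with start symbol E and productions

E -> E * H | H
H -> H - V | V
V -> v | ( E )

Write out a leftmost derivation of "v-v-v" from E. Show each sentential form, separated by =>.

E => H   [E -> H]
H => H-V   [H -> H - V]
H-V => H-V-V   [H -> H - V]
H-V-V => V-V-V   [H -> V]
V-V-V => v-V-V   [V -> v]
v-V-V => v-v-V   [V -> v]
v-v-V => v-v-v   [V -> v]

E => H => H-V => H-V-V => V-V-V => v-V-V => v-v-V => v-v-v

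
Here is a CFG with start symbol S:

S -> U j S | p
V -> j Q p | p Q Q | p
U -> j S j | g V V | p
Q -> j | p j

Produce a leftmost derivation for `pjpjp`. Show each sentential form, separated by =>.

S => UjS => pjS => pjUjS => pjpjS => pjpjp

S => UjS   [S -> U j S]
UjS => pjS   [U -> p]
pjS => pjUjS   [S -> U j S]
pjUjS => pjpjS   [U -> p]
pjpjS => pjpjp   [S -> p]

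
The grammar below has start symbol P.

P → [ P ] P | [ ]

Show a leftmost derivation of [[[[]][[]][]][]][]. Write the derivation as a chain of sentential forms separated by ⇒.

P ⇒ [P]P ⇒ [[P]P]P ⇒ [[[P]P]P]P ⇒ [[[[]]P]P]P ⇒ [[[[]][P]P]P]P ⇒ [[[[]][[]]P]P]P ⇒ [[[[]][[]][]]P]P ⇒ [[[[]][[]][]][]]P ⇒ [[[[]][[]][]][]][]

P ⇒ [P]P   [P → [ P ] P]
[P]P ⇒ [[P]P]P   [P → [ P ] P]
[[P]P]P ⇒ [[[P]P]P]P   [P → [ P ] P]
[[[P]P]P]P ⇒ [[[[]]P]P]P   [P → [ ]]
[[[[]]P]P]P ⇒ [[[[]][P]P]P]P   [P → [ P ] P]
[[[[]][P]P]P]P ⇒ [[[[]][[]]P]P]P   [P → [ ]]
[[[[]][[]]P]P]P ⇒ [[[[]][[]][]]P]P   [P → [ ]]
[[[[]][[]][]]P]P ⇒ [[[[]][[]][]][]]P   [P → [ ]]
[[[[]][[]][]][]]P ⇒ [[[[]][[]][]][]][]   [P → [ ]]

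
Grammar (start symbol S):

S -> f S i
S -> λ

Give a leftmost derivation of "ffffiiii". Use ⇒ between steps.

S ⇒ fSi ⇒ ffSii ⇒ fffSiii ⇒ ffffSiiii ⇒ ffffiiii

S ⇒ fSi   [S -> f S i]
fSi ⇒ ffSii   [S -> f S i]
ffSii ⇒ fffSiii   [S -> f S i]
fffSiii ⇒ ffffSiiii   [S -> f S i]
ffffSiiii ⇒ ffffiiii   [S -> λ]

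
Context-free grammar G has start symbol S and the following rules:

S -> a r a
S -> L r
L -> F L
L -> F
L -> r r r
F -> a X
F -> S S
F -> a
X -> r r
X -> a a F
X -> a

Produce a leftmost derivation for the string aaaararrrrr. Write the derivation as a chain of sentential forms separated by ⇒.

S ⇒ Lr ⇒ Fr ⇒ aXr ⇒ aaaFr ⇒ aaaSSr ⇒ aaaaraSr ⇒ aaaaraLrr ⇒ aaaararrrrr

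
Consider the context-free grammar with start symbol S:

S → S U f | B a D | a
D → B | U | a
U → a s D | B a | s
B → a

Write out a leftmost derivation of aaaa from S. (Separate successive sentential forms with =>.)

S => BaD => aaD => aaU => aaBa => aaaa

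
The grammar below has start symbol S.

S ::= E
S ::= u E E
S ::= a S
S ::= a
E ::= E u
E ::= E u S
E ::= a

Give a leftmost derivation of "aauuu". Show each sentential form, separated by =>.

S=>aS=>aE=>aEu=>aEuu=>aEuuu=>aauuu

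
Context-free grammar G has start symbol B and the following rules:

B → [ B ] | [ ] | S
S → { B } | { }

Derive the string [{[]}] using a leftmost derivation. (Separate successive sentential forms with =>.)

B=>[B]=>[S]=>[{B}]=>[{[]}]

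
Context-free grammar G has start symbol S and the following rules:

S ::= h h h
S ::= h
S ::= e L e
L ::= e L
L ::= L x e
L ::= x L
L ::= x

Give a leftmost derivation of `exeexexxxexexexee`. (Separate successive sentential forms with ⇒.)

S ⇒ eLe   [S ::= e L e]
eLe ⇒ exLe   [L ::= x L]
exLe ⇒ exLxee   [L ::= L x e]
exLxee ⇒ exeLxee   [L ::= e L]
exeLxee ⇒ exeeLxee   [L ::= e L]
exeeLxee ⇒ exeexLxee   [L ::= x L]
exeexLxee ⇒ exeexLxexee   [L ::= L x e]
exeexLxexee ⇒ exeexeLxexee   [L ::= e L]
exeexeLxexee ⇒ exeexexLxexee   [L ::= x L]
exeexexLxexee ⇒ exeexexLxexexee   [L ::= L x e]
exeexexLxexexee ⇒ exeexexLxexexexee   [L ::= L x e]
exeexexLxexexexee ⇒ exeexexxxexexexee   [L ::= x]

S⇒eLe⇒exLe⇒exLxee⇒exeLxee⇒exeeLxee⇒exeexLxee⇒exeexLxexee⇒exeexeLxexee⇒exeexexLxexee⇒exeexexLxexexee⇒exeexexLxexexexee⇒exeexexxxexexexee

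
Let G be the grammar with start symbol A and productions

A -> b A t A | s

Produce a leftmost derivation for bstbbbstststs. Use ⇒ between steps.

A ⇒ bAtA ⇒ bstA ⇒ bstbAtA ⇒ bstbbAtAtA ⇒ bstbbbAtAtAtA ⇒ bstbbbstAtAtA ⇒ bstbbbststAtA ⇒ bstbbbstststA ⇒ bstbbbstststs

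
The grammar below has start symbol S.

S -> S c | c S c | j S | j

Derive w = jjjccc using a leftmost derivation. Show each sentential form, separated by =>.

S => Sc => jSc => jjSc => jjScc => jjSccc => jjjccc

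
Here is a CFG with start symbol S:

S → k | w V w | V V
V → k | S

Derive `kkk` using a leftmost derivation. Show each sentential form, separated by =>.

S => VV => SV => VVV => kVV => kkV => kkS => kkk

S => VV   [S → V V]
VV => SV   [V → S]
SV => VVV   [S → V V]
VVV => kVV   [V → k]
kVV => kkV   [V → k]
kkV => kkS   [V → S]
kkS => kkk   [S → k]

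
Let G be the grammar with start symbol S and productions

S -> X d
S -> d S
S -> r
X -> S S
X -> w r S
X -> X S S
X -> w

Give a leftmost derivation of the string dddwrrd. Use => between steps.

S => dS => ddS => dddS => dddXd => dddwrSd => dddwrrd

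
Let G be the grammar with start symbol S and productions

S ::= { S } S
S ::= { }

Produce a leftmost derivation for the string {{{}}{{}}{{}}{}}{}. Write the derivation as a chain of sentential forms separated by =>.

S => {S}S   [S ::= { S } S]
{S}S => {{S}S}S   [S ::= { S } S]
{{S}S}S => {{{}}S}S   [S ::= { }]
{{{}}S}S => {{{}}{S}S}S   [S ::= { S } S]
{{{}}{S}S}S => {{{}}{{}}S}S   [S ::= { }]
{{{}}{{}}S}S => {{{}}{{}}{S}S}S   [S ::= { S } S]
{{{}}{{}}{S}S}S => {{{}}{{}}{{}}S}S   [S ::= { }]
{{{}}{{}}{{}}S}S => {{{}}{{}}{{}}{}}S   [S ::= { }]
{{{}}{{}}{{}}{}}S => {{{}}{{}}{{}}{}}{}   [S ::= { }]

S => {S}S => {{S}S}S => {{{}}S}S => {{{}}{S}S}S => {{{}}{{}}S}S => {{{}}{{}}{S}S}S => {{{}}{{}}{{}}S}S => {{{}}{{}}{{}}{}}S => {{{}}{{}}{{}}{}}{}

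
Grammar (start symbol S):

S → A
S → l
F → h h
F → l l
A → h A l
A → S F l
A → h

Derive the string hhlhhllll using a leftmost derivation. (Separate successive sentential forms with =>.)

S => A => SFl => AFl => SFlFl => AFlFl => hAlFlFl => hhlFlFl => hhlhhlFl => hhlhhllll

S => A   [S → A]
A => SFl   [A → S F l]
SFl => AFl   [S → A]
AFl => SFlFl   [A → S F l]
SFlFl => AFlFl   [S → A]
AFlFl => hAlFlFl   [A → h A l]
hAlFlFl => hhlFlFl   [A → h]
hhlFlFl => hhlhhlFl   [F → h h]
hhlhhlFl => hhlhhllll   [F → l l]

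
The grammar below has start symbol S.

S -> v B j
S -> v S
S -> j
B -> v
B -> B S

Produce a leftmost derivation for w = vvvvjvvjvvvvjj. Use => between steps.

S=>vS=>vvBj=>vvBSj=>vvBSSj=>vvBSSSj=>vvvSSSj=>vvvvSSSj=>vvvvjSSj=>vvvvjvBjSj=>vvvvjvvjSj=>vvvvjvvjvSj=>vvvvjvvjvvSj=>vvvvjvvjvvvBjj=>vvvvjvvjvvvvjj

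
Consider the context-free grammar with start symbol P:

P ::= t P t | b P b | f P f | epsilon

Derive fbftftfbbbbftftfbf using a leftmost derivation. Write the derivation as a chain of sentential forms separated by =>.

P => fPf => fbPbf => fbfPfbf => fbftPtfbf => fbftfPftfbf => fbftftPtftfbf => fbftftfPftftfbf => fbftftfbPbftftfbf => fbftftfbbPbbftftfbf => fbftftfbbbbftftfbf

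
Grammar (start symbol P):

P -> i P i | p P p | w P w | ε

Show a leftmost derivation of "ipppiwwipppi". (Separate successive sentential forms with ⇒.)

P ⇒ iPi ⇒ ipPpi ⇒ ippPppi ⇒ ipppPpppi ⇒ ipppiPipppi ⇒ ipppiwPwipppi ⇒ ipppiwwipppi

P ⇒ iPi   [P -> i P i]
iPi ⇒ ipPpi   [P -> p P p]
ipPpi ⇒ ippPppi   [P -> p P p]
ippPppi ⇒ ipppPpppi   [P -> p P p]
ipppPpppi ⇒ ipppiPipppi   [P -> i P i]
ipppiPipppi ⇒ ipppiwPwipppi   [P -> w P w]
ipppiwPwipppi ⇒ ipppiwwipppi   [P -> ε]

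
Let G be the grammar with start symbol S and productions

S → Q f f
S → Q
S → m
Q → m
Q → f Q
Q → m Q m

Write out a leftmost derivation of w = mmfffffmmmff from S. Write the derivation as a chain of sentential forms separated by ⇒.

S ⇒ Qff   [S → Q f f]
Qff ⇒ mQmff   [Q → m Q m]
mQmff ⇒ mmQmmff   [Q → m Q m]
mmQmmff ⇒ mmfQmmff   [Q → f Q]
mmfQmmff ⇒ mmffQmmff   [Q → f Q]
mmffQmmff ⇒ mmfffQmmff   [Q → f Q]
mmfffQmmff ⇒ mmffffQmmff   [Q → f Q]
mmffffQmmff ⇒ mmfffffQmmff   [Q → f Q]
mmfffffQmmff ⇒ mmfffffmmmff   [Q → m]

S ⇒ Qff ⇒ mQmff ⇒ mmQmmff ⇒ mmfQmmff ⇒ mmffQmmff ⇒ mmfffQmmff ⇒ mmffffQmmff ⇒ mmfffffQmmff ⇒ mmfffffmmmff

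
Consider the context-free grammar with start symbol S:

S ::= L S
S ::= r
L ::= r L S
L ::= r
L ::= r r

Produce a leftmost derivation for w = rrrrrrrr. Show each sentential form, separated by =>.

S=>LS=>rLSS=>rrLSSS=>rrrrSSS=>rrrrLSSS=>rrrrrSSS=>rrrrrrSS=>rrrrrrrS=>rrrrrrrr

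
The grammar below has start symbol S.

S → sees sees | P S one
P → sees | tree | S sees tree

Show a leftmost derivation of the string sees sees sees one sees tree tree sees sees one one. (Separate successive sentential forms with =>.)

S => P S one => S sees tree S one => P S one sees tree S one => sees S one sees tree S one => sees sees sees one sees tree S one => sees sees sees one sees tree P S one one => sees sees sees one sees tree tree S one one => sees sees sees one sees tree tree sees sees one one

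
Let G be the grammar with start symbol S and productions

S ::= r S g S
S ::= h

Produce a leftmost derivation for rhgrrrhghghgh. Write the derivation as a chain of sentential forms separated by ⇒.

S ⇒ rSgS   [S ::= r S g S]
rSgS ⇒ rhgS   [S ::= h]
rhgS ⇒ rhgrSgS   [S ::= r S g S]
rhgrSgS ⇒ rhgrrSgSgS   [S ::= r S g S]
rhgrrSgSgS ⇒ rhgrrrSgSgSgS   [S ::= r S g S]
rhgrrrSgSgSgS ⇒ rhgrrrhgSgSgS   [S ::= h]
rhgrrrhgSgSgS ⇒ rhgrrrhghgSgS   [S ::= h]
rhgrrrhghgSgS ⇒ rhgrrrhghghgS   [S ::= h]
rhgrrrhghghgS ⇒ rhgrrrhghghgh   [S ::= h]

S ⇒ rSgS ⇒ rhgS ⇒ rhgrSgS ⇒ rhgrrSgSgS ⇒ rhgrrrSgSgSgS ⇒ rhgrrrhgSgSgS ⇒ rhgrrrhghgSgS ⇒ rhgrrrhghghgS ⇒ rhgrrrhghghgh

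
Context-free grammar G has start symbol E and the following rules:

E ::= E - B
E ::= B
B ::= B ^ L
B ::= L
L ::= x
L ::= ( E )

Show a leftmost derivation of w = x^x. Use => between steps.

E=>B=>B^L=>L^L=>x^L=>x^x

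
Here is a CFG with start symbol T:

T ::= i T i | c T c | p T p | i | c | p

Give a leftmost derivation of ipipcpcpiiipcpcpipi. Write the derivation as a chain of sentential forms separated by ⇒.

T ⇒ iTi   [T ::= i T i]
iTi ⇒ ipTpi   [T ::= p T p]
ipTpi ⇒ ipiTipi   [T ::= i T i]
ipiTipi ⇒ ipipTpipi   [T ::= p T p]
ipipTpipi ⇒ ipipcTcpipi   [T ::= c T c]
ipipcTcpipi ⇒ ipipcpTpcpipi   [T ::= p T p]
ipipcpTpcpipi ⇒ ipipcpcTcpcpipi   [T ::= c T c]
ipipcpcTcpcpipi ⇒ ipipcpcpTpcpcpipi   [T ::= p T p]
ipipcpcpTpcpcpipi ⇒ ipipcpcpiTipcpcpipi   [T ::= i T i]
ipipcpcpiTipcpcpipi ⇒ ipipcpcpiiipcpcpipi   [T ::= i]

T ⇒ iTi ⇒ ipTpi ⇒ ipiTipi ⇒ ipipTpipi ⇒ ipipcTcpipi ⇒ ipipcpTpcpipi ⇒ ipipcpcTcpcpipi ⇒ ipipcpcpTpcpcpipi ⇒ ipipcpcpiTipcpcpipi ⇒ ipipcpcpiiipcpcpipi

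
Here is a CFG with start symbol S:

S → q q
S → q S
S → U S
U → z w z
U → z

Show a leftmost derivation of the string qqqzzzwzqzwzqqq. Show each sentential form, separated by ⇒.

S ⇒ qS ⇒ qqS ⇒ qqqS ⇒ qqqUS ⇒ qqqzS ⇒ qqqzUS ⇒ qqqzzS ⇒ qqqzzUS ⇒ qqqzzzwzS ⇒ qqqzzzwzqS ⇒ qqqzzzwzqUS ⇒ qqqzzzwzqzwzS ⇒ qqqzzzwzqzwzqS ⇒ qqqzzzwzqzwzqqq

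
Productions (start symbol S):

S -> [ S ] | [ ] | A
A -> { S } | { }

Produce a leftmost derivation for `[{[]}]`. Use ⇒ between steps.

S ⇒ [S] ⇒ [A] ⇒ [{S}] ⇒ [{[]}]

S ⇒ [S]   [S -> [ S ]]
[S] ⇒ [A]   [S -> A]
[A] ⇒ [{S}]   [A -> { S }]
[{S}] ⇒ [{[]}]   [S -> [ ]]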